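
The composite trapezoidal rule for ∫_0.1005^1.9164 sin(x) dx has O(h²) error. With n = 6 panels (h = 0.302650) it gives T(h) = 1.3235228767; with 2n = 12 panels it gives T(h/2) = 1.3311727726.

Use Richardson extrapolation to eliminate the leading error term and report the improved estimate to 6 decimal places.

1.333723

Order 2 gives 2^r = 4 and 2^r − 1 = 3.
4·1.3311727726 = 5.3246910904; subtract 1.3235228767 → 4.0011682137
Extrapolated: 4.0011682137 / 3 = 1.3337227379
Correction |R − A(h/2)| = 2.550e-03; gap |A(h/2) − A(h)| = 7.650e-03.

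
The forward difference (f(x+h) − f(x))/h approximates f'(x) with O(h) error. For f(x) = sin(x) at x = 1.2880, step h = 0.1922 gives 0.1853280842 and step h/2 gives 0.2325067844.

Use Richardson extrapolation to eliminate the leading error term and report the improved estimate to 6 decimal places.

0.279685

The method has order 1: 2^1 = 2.
2^1×A(h/2) = 0.4650135688; minus A(h) gives 0.2796854846.
(2×0.2325067844 − 0.1853280842)/(2 − 1) = 0.2796854846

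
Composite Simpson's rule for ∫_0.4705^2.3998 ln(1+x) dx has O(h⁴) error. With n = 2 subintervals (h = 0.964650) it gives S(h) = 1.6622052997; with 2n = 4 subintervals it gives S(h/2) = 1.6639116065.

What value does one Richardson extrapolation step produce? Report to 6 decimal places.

r = 4: numerator weight 16, denominator 15.
16×1.6639116065 = 26.6225857040; 26.6225857040 − 1.6622052997 = 24.9603804043
24.9603804043 ÷ 15 = 1.6640253603
Shift from A(h/2): +0.0001137538.

1.664025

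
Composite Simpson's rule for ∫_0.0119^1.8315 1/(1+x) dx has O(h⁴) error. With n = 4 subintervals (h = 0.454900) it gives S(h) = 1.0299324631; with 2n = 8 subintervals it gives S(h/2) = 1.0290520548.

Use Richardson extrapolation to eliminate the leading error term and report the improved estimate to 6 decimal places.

1.028993

With r = 4 the leading error scales as h^4, so the weight is 2^4 = 16.
Difference of the inputs: 1.0290520548 − 1.0299324631 = -0.0008804083
Correction (A(h/2) − A(h))/(16 − 1) = (-0.0008804083)/15 = -0.0000586939
R = 1.0290520548 − 0.0000586939 = 1.0289933609
Correction |R − A(h/2)| = 5.869e-05; gap |A(h/2) − A(h)| = 8.804e-04.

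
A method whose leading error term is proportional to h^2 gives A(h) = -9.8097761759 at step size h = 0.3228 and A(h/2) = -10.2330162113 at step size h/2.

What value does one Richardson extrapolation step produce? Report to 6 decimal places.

-10.374096

Leading term ∝ h^2; use weight 4 = 2^2.
Weighted: (-40.9320648452) − (-9.8097761759) = -31.1222886693
(-31.1222886693) ÷ 3 = -10.3740962231
Shift from A(h/2): −0.1410800118.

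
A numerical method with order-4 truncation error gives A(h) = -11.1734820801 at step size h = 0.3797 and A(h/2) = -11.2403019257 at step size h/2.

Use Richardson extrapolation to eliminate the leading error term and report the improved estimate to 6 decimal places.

r = 4: numerator weight 16, denominator 15.
Numerator 16 × A(h/2) − A(h) = 16 × (-11.2403019257) − (-11.1734820801) = -168.6713487311
(16 × (-11.2403019257) − (-11.1734820801))/(16 − 1) = -11.2447565821

-11.244757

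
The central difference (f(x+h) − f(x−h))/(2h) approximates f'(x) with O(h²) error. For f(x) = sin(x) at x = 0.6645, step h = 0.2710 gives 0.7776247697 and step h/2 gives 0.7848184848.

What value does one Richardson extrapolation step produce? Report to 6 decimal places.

0.787216

r = 2: numerator weight 4, denominator 3.
4 × 0.7848184848 − 0.7776247697 = 2.3616491695
Divide by 2^2 − 1 = 3.
(4 × 0.7848184848 − 0.7776247697)/(4 − 1) = 0.7872163898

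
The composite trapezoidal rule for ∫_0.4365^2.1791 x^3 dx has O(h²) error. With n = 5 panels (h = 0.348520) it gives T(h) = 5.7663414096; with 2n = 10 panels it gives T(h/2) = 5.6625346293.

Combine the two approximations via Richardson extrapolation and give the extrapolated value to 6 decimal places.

5.627932

Order 2 gives 2^r = 4 and 2^r − 1 = 3.
4·5.6625346293 = 22.6501385172; 22.6501385172 − 5.7663414096 = 16.8837971076
Denominator 4 − 1 = 3.
So the Richardson estimate is 5.6279323692.
Correction |R − A(h/2)| = 3.460e-02; gap |A(h/2) − A(h)| = 1.038e-01.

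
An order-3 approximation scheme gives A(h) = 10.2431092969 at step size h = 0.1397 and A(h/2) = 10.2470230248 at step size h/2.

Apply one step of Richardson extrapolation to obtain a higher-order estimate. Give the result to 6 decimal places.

r = 3, so 2^r = 8.
Top: 8(10.2470230248) − (10.2431092969) = 71.7330749015
(8 × 10.2470230248 − 10.2431092969)/(8 − 1) = 10.2475821288

10.247582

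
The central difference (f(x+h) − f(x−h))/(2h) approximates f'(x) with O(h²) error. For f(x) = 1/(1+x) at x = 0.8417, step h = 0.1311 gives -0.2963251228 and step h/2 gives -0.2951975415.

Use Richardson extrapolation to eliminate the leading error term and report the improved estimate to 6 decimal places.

-0.294822

The method has order 2: 2^2 = 4.
4*(-0.2951975415) = -1.1807901660; (-1.1807901660) − (-0.2963251228) = -0.8844650432
Divide by 2^2 − 1 = 3.
Extrapolated: (-0.8844650432) / 3 = -0.2948216811
Gap between inputs: 1.128e-03; correction applied: +0.0003758604.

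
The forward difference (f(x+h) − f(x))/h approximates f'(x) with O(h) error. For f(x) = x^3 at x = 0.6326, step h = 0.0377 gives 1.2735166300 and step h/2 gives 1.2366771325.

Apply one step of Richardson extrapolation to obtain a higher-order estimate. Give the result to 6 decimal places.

Error is O(h^1); halving h shrinks it by 2^1 = 2.
Numerator 2×A(h/2) − A(h) = 2×1.2366771325 − 1.2735166300 = 1.1998376350
(2×1.2366771325 − 1.2735166300)/(2 − 1) = 1.1998376350

1.199838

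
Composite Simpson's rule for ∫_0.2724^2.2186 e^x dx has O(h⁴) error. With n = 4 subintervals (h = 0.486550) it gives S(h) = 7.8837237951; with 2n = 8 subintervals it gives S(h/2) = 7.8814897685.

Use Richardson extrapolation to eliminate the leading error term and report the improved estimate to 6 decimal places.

7.881341

r = 4: numerator weight 16, denominator 15.
16 × 7.8814897685 − 7.8837237951 = 118.2201125009
R = 118.2201125009/15 = 7.8813408334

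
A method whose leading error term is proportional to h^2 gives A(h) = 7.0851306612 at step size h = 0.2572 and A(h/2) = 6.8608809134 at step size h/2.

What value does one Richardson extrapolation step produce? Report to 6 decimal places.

6.786131

With r = 2 the leading error scales as h^2, so the weight is 2^2 = 4.
Difference of the inputs: 6.8608809134 − 7.0851306612 = -0.2242497478
Divide by 2^2 − 1 = 3: (-0.2242497478)/3 = -0.0747499159
R = 6.8608809134 − 0.0747499159 = 6.7861309975
Correction |R − A(h/2)| = 7.475e-02; gap |A(h/2) − A(h)| = 2.242e-01.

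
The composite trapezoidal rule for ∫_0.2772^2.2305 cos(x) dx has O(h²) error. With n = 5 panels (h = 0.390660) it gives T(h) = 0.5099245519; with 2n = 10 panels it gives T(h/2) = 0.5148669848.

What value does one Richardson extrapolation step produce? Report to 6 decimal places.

0.516514

With r = 2 the leading error scales as h^2, so the weight is 2^2 = 4.
Top: 4(0.5148669848) − (0.5099245519) = 1.5495433873
Extrapolated: 1.5495433873 / 3 = 0.5165144624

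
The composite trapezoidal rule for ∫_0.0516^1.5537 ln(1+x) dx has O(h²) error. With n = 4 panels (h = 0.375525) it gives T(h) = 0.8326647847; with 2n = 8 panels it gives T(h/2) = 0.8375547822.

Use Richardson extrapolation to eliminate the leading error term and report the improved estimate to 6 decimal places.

Leading term ∝ h^2; use weight 4 = 2^2.
Numerator 4×A(h/2) − A(h) = 4×0.8375547822 − 0.8326647847 = 2.5175543441
Extrapolated: 2.5175543441 / 3 = 0.8391847814

0.839185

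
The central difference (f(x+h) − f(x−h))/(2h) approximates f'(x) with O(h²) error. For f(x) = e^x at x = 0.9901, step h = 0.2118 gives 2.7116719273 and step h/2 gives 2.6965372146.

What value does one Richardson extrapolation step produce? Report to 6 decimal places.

r = 2: numerator weight 4, denominator 3.
Numerator 4 × A(h/2) − A(h) = 4 × 2.6965372146 − 2.7116719273 = 8.0744769311
R = 8.0744769311/3 = 2.6914923104

2.691492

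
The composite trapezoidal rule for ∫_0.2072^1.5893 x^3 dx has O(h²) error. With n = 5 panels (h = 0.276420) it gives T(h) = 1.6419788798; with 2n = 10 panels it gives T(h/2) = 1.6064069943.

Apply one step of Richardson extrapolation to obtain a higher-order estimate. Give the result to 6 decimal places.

Error is O(h^2); halving h shrinks it by 2^2 = 4.
4*1.6064069943 = 6.4256279772; 6.4256279772 − 1.6419788798 = 4.7836490974
Denominator 4 − 1 = 3.
Result: 1.5945496991
Correction |R − A(h/2)| = 1.186e-02; gap |A(h/2) − A(h)| = 3.557e-02.

1.594550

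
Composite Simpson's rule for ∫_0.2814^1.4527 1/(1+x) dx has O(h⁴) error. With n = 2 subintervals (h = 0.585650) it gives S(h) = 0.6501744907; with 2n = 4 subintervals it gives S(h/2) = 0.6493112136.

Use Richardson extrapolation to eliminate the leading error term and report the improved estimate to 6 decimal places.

Leading term ∝ h^4; use weight 16 = 2^4.
Top: 16(0.6493112136) − (0.6501744907) = 9.7388049269
Denominator 16 − 1 = 15.
9.7388049269 ÷ 15 = 0.6492536618

0.649254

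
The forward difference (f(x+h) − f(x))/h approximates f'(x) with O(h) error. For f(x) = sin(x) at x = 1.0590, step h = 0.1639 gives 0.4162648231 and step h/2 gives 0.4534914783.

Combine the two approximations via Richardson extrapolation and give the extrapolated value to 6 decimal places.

The method has order 1: 2^1 = 2.
Weighted: 0.9069829566 − 0.4162648231 = 0.4907181335
Denominator 2 − 1 = 1.
R = 0.4907181335/1 = 0.4907181335

0.490718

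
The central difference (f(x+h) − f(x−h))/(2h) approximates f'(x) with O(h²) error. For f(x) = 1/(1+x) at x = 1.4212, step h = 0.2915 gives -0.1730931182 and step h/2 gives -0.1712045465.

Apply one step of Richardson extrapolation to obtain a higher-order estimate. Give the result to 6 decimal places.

Method order is 2; weight 2^2 = 4.
2^2·A(h/2) = -0.6848181860; minus A(h) gives -0.5117250678.
Extrapolated: (-0.5117250678) / 3 = -0.1705750226
Shift from A(h/2): +0.0006295239.

-0.170575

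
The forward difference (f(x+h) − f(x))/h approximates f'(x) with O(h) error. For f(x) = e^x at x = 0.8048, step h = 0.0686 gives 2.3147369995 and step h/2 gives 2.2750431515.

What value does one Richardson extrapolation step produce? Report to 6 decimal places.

r = 1, so 2^r = 2.
2^1×A(h/2) = 4.5500863030; minus A(h) gives 2.2353493035.
Divide by 2^1 − 1 = 1.
Extrapolated: 2.2353493035 / 1 = 2.2353493035

2.235349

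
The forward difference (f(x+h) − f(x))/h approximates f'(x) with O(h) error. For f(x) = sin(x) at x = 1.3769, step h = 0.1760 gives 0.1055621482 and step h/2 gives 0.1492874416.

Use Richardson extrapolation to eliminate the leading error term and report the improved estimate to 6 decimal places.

0.193013

The method has order 1: 2^1 = 2.
2·0.1492874416 = 0.2985748832; subtract 0.1055621482 → 0.1930127350
Extrapolated: 0.1930127350 / 1 = 0.1930127350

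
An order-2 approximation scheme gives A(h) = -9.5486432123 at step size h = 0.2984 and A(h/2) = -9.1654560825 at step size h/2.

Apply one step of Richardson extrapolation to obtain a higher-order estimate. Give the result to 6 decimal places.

Leading term ∝ h^2; use weight 4 = 2^2.
4*(-9.1654560825) = -36.6618243300; (-36.6618243300) − (-9.5486432123) = -27.1131811177
Denominator 4 − 1 = 3.
(4*(-9.1654560825) − (-9.5486432123))/(4 − 1) = -9.0377270392
Correction |R − A(h/2)| = 1.277e-01; gap |A(h/2) − A(h)| = 3.832e-01.

-9.037727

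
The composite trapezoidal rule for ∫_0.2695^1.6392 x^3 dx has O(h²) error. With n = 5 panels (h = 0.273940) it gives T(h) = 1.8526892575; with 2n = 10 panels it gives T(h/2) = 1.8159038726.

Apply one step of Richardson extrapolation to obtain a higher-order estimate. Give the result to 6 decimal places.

r = 2, so 2^r = 4.
2^2*A(h/2) = 7.2636154904; minus A(h) gives 5.4109262329.
5.4109262329 ÷ 3 = 1.8036420776

1.803642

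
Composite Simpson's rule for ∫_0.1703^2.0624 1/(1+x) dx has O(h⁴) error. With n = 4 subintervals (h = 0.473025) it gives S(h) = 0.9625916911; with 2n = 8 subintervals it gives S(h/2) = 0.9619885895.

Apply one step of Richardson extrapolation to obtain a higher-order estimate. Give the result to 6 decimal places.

0.961948

Order 4 gives 2^r = 16 and 2^r − 1 = 15.
Weighted: 15.3918174320 − 0.9625916911 = 14.4292257409
Denominator 16 − 1 = 15.
So the Richardson estimate is 0.9619483827.
Correction |R − A(h/2)| = 4.021e-05; gap |A(h/2) − A(h)| = 6.031e-04.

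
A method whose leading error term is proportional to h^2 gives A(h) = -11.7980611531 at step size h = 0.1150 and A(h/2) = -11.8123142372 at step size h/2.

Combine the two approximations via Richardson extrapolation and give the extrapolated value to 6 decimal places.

Method order is 2; weight 2^2 = 4.
A(h/2) − A(h) = -11.8123142372 − (-11.7980611531) = -0.0142530841
Divide by 2^2 − 1 = 3: (-0.0142530841)/3 = -0.0047510280
R = A(h/2) + (A(h/2) − A(h))/3 = -11.8123142372 − 0.0047510280 = -11.8170652652
Shift from A(h/2): −0.0047510280.

-11.817065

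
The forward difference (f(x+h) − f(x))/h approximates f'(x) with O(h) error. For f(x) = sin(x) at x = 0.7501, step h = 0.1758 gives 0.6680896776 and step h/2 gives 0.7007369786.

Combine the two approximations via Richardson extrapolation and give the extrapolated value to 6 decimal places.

0.733384

Method order is 1; weight 2^1 = 2.
2×0.7007369786 = 1.4014739572; 1.4014739572 − 0.6680896776 = 0.7333842796
Denominator 2 − 1 = 1.
Result: 0.7333842796
Shift from A(h/2): +0.0326473010.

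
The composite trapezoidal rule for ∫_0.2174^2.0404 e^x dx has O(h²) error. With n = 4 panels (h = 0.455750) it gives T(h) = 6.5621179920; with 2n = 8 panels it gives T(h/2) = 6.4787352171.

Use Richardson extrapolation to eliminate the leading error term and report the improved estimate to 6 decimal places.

6.450941

The method has order 2: 2^2 = 4.
Difference of the inputs: 6.4787352171 − 6.5621179920 = -0.0833827749
Divide by 2^2 − 1 = 3: (-0.0833827749)/3 = -0.0277942583
R = A(h/2) + (A(h/2) − A(h))/3 = 6.4787352171 − 0.0277942583 = 6.4509409588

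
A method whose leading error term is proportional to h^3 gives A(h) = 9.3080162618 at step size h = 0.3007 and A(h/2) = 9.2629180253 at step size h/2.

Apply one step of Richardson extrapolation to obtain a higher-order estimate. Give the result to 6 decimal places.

Method order is 3; weight 2^3 = 8.
8*9.2629180253 − 9.3080162618 = 64.7953279406
Extrapolated: 64.7953279406 / 7 = 9.2564754201
Gap between inputs: 4.510e-02; correction applied: −0.0064426052.

9.256475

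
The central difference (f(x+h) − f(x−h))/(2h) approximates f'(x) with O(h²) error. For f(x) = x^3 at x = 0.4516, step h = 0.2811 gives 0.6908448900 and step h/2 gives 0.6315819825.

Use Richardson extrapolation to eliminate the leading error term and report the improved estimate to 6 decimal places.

0.611828

r = 2: numerator weight 4, denominator 3.
Numerator 4 × A(h/2) − A(h) = 4 × 0.6315819825 − 0.6908448900 = 1.8354830400
Divide by 2^2 − 1 = 3.
Extrapolated: 1.8354830400 / 3 = 0.6118276800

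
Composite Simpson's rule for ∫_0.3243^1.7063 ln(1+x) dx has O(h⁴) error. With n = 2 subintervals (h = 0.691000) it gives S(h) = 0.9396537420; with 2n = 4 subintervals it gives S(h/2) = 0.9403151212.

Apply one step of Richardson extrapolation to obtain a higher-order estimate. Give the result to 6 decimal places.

0.940359

Order 4 gives 2^r = 16 and 2^r − 1 = 15.
2^4·A(h/2) = 15.0450419392; minus A(h) gives 14.1053881972.
Divide by 2^4 − 1 = 15.
So the Richardson estimate is 0.9403592131.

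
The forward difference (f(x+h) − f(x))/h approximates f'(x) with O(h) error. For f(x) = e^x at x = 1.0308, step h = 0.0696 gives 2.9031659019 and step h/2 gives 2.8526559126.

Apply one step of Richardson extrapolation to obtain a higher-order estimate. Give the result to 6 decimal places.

2.802146

With r = 1 the leading error scales as h^1, so the weight is 2^1 = 2.
2^1 × A(h/2) = 5.7053118252; minus A(h) gives 2.8021459233.
2.8021459233 ÷ 1 = 2.8021459233
Gap between inputs: 5.051e-02; correction applied: −0.0505099893.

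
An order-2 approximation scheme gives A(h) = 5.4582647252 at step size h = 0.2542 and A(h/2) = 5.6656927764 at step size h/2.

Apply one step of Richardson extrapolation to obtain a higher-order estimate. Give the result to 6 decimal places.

Leading term ∝ h^2; use weight 4 = 2^2.
Top: 4(5.6656927764) − (5.4582647252) = 17.2045063804
Extrapolated: 17.2045063804 / 3 = 5.7348354601
Gap between inputs: 2.074e-01; correction applied: +0.0691426837.

5.734835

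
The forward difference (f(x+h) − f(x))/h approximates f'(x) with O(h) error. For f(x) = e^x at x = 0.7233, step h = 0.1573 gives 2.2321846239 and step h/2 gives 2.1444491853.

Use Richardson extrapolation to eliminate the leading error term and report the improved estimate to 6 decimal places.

Order 1 gives 2^r = 2 and 2^r − 1 = 1.
Weighted: 4.2888983706 − 2.2321846239 = 2.0567137467
Denominator 2 − 1 = 1.
2.0567137467 ÷ 1 = 2.0567137467
Correction |R − A(h/2)| = 8.774e-02; gap |A(h/2) − A(h)| = 8.774e-02.

2.056714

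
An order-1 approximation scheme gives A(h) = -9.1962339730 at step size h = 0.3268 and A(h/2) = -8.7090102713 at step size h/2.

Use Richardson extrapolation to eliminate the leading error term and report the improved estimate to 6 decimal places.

With r = 1 the leading error scales as h^1, so the weight is 2^1 = 2.
Numerator 2×A(h/2) − A(h) = 2×(-8.7090102713) − (-9.1962339730) = -8.2217865696
R = (-8.2217865696)/1 = -8.2217865696

-8.221787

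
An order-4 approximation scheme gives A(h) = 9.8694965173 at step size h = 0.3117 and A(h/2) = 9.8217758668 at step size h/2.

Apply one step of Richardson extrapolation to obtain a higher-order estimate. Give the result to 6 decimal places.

Error is O(h^4); halving h shrinks it by 2^4 = 16.
Difference of the inputs: 9.8217758668 − 9.8694965173 = -0.0477206505
Divide by 2^4 − 1 = 15: (-0.0477206505)/15 = -0.0031813767
R = 9.8217758668 − 0.0031813767 = 9.8185944901
Shift from A(h/2): −0.0031813767.

9.818594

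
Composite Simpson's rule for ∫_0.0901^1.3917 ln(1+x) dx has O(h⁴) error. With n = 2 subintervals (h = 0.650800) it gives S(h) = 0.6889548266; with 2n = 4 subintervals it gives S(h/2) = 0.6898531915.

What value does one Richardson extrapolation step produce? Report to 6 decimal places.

Leading term ∝ h^4; use weight 16 = 2^4.
2^4 × A(h/2) = 11.0376510640; minus A(h) gives 10.3486962374.
Divide by 2^4 − 1 = 15.
(16 × 0.6898531915 − 0.6889548266)/(16 − 1) = 0.6899130825

0.689913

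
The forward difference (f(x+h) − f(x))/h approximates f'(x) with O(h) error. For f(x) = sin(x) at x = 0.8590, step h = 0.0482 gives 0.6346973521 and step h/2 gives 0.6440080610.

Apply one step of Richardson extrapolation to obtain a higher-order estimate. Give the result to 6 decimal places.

Leading term ∝ h^1; use weight 2 = 2^1.
Numerator 2*A(h/2) − A(h) = 2*0.6440080610 − 0.6346973521 = 0.6533187699
0.6533187699 ÷ 1 = 0.6533187699

0.653319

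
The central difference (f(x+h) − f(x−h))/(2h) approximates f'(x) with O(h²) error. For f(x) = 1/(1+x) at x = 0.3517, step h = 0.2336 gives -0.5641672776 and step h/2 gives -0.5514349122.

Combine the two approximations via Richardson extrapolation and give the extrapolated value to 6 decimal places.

Error is O(h^2); halving h shrinks it by 2^2 = 4.
4·(-0.5514349122) − (-0.5641672776) = -1.6415723712
R = (-1.6415723712)/3 = -0.5471907904

-0.547191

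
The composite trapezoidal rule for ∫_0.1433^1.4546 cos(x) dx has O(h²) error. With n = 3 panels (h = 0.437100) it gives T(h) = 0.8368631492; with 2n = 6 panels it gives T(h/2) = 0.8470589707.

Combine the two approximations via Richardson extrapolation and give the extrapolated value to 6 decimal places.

0.850458

Method order is 2; weight 2^2 = 4.
4·0.8470589707 = 3.3882358828; 3.3882358828 − 0.8368631492 = 2.5513727336
(4·0.8470589707 − 0.8368631492)/(4 − 1) = 0.8504575779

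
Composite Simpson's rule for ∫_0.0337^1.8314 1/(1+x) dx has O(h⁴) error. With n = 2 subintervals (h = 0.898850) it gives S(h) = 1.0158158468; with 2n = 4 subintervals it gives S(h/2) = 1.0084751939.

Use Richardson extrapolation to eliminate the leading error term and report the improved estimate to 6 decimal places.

Method order is 4; weight 2^4 = 16.
Weighted: 16.1356031024 − 1.0158158468 = 15.1197872556
(16×1.0084751939 − 1.0158158468)/(16 − 1) = 1.0079858170
Correction |R − A(h/2)| = 4.894e-04; gap |A(h/2) − A(h)| = 7.341e-03.

1.007986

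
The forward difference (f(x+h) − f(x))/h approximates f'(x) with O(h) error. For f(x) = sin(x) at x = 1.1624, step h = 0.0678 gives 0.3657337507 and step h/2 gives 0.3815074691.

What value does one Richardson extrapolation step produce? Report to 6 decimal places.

r = 1, so 2^r = 2.
2*0.3815074691 − 0.3657337507 = 0.3972811875
0.3972811875 ÷ 1 = 0.3972811875
Gap between inputs: 1.577e-02; correction applied: +0.0157737184.

0.397281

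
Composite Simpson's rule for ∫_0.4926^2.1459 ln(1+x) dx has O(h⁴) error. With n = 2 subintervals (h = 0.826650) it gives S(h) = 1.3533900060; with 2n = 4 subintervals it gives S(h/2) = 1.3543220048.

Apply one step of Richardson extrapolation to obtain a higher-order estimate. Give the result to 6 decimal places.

With r = 4 the leading error scales as h^4, so the weight is 2^4 = 16.
2^4·A(h/2) = 21.6691520768; minus A(h) gives 20.3157620708.
R = 20.3157620708/15 = 1.3543841381
Correction |R − A(h/2)| = 6.213e-05; gap |A(h/2) − A(h)| = 9.320e-04.

1.354384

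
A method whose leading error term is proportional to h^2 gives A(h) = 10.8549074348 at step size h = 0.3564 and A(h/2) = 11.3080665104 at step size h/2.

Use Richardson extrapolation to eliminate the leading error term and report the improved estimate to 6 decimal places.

11.459120

r = 2: numerator weight 4, denominator 3.
4 × 11.3080665104 − 10.8549074348 = 34.3773586068
(4 × 11.3080665104 − 10.8549074348)/(4 − 1) = 11.4591195356
Correction |R − A(h/2)| = 1.511e-01; gap |A(h/2) − A(h)| = 4.532e-01.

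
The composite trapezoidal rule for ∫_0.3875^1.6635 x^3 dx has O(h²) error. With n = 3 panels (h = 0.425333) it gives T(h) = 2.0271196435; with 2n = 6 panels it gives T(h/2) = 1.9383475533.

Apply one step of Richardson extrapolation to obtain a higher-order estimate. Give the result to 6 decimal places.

1.908757

r = 2: numerator weight 4, denominator 3.
4×1.9383475533 − 2.0271196435 = 5.7262705697
Denominator 4 − 1 = 3.
(4×1.9383475533 − 2.0271196435)/(4 − 1) = 1.9087568566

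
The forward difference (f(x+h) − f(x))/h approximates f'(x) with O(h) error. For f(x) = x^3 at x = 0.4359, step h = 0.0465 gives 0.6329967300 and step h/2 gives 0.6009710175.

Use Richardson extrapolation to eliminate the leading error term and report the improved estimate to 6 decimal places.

0.568945

Error is O(h^1); halving h shrinks it by 2^1 = 2.
Numerator 2×A(h/2) − A(h) = 2×0.6009710175 − 0.6329967300 = 0.5689453050
0.5689453050 ÷ 1 = 0.5689453050
Correction |R − A(h/2)| = 3.203e-02; gap |A(h/2) − A(h)| = 3.203e-02.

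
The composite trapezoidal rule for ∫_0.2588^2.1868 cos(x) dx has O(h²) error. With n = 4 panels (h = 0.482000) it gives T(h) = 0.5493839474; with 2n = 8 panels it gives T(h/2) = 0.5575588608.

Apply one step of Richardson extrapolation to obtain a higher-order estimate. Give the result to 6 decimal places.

Leading term ∝ h^2; use weight 4 = 2^2.
4*0.5575588608 − 0.5493839474 = 1.6808514958
Extrapolated: 1.6808514958 / 3 = 0.5602838319
Gap between inputs: 8.175e-03; correction applied: +0.0027249711.

0.560284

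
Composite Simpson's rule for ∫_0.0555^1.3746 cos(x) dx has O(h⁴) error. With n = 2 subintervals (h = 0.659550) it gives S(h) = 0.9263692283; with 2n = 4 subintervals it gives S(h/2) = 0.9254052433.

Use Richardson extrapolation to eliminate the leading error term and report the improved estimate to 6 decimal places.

Leading term ∝ h^4; use weight 16 = 2^4.
A(h/2) − A(h) = 0.9254052433 − 0.9263692283 = -0.0009639850
Correction (A(h/2) − A(h))/(16 − 1) = (-0.0009639850)/15 = -0.0000642657
R = 0.9254052433 − 0.0000642657 = 0.9253409776
Correction |R − A(h/2)| = 6.427e-05; gap |A(h/2) − A(h)| = 9.640e-04.

0.925341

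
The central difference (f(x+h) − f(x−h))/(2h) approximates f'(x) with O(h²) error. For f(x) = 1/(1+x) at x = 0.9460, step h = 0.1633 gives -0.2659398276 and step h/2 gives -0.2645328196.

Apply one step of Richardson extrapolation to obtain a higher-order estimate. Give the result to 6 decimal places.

With r = 2 the leading error scales as h^2, so the weight is 2^2 = 4.
A(h/2) − A(h) = -0.2645328196 − (-0.2659398276) = 0.0014070080
Divide by 2^2 − 1 = 3: 0.0014070080/3 = 0.0004690027
R = A(h/2) + (A(h/2) − A(h))/3 = -0.2645328196 + 0.0004690027 = -0.2640638169
Shift from A(h/2): +0.0004690027.

-0.264064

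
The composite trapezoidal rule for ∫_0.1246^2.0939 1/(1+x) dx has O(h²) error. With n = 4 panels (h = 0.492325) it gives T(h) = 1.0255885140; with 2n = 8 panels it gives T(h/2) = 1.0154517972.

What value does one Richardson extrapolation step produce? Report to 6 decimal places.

1.012073

r = 2: numerator weight 4, denominator 3.
4·1.0154517972 = 4.0618071888; 4.0618071888 − 1.0255885140 = 3.0362186748
Divide by 2^2 − 1 = 3.
Result: 1.0120728916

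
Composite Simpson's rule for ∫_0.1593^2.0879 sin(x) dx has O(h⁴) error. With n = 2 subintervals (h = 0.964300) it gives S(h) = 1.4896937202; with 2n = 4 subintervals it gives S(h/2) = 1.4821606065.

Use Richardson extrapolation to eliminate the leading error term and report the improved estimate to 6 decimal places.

Order 4 gives 2^r = 16 and 2^r − 1 = 15.
Numerator 16×A(h/2) − A(h) = 16×1.4821606065 − 1.4896937202 = 22.2248759838
Denominator 16 − 1 = 15.
Result: 1.4816583989
Shift from A(h/2): −0.0005022076.

1.481658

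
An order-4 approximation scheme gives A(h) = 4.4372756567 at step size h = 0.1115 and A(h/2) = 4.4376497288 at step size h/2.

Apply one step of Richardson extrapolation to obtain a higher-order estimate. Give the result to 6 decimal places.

Method order is 4; weight 2^4 = 16.
A(h/2) − A(h) = 4.4376497288 − 4.4372756567 = 0.0003740721
Divide by 2^4 − 1 = 15: 0.0003740721/15 = 0.0000249381
R = A(h/2) + (A(h/2) − A(h))/15 = 4.4376497288 + 0.0000249381 = 4.4376746669
Shift from A(h/2): +0.0000249381.

4.437675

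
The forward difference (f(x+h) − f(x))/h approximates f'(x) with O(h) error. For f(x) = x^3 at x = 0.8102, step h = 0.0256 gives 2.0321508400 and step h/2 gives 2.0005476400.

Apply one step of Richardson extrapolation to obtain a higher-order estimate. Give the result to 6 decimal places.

1.968944

Leading term ∝ h^1; use weight 2 = 2^1.
Weighted: 4.0010952800 − 2.0321508400 = 1.9689444400
(2·2.0005476400 − 2.0321508400)/(2 − 1) = 1.9689444400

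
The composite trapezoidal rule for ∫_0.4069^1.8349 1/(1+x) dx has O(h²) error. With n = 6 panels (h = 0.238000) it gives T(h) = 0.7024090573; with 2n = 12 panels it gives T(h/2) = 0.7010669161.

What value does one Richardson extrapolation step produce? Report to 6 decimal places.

0.700620

Method order is 2; weight 2^2 = 4.
4 × 0.7010669161 = 2.8042676644; subtract 0.7024090573 → 2.1018586071
Divide by 2^2 − 1 = 3.
2.1018586071 ÷ 3 = 0.7006195357
Shift from A(h/2): −0.0004473804.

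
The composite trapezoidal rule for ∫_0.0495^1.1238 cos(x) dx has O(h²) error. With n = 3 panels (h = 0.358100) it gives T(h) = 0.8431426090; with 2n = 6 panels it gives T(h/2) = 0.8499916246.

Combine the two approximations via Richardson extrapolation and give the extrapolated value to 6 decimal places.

Method order is 2; weight 2^2 = 4.
Top: 4(0.8499916246) − (0.8431426090) = 2.5568238894
Divide by 2^2 − 1 = 3.
2.5568238894 ÷ 3 = 0.8522746298

0.852275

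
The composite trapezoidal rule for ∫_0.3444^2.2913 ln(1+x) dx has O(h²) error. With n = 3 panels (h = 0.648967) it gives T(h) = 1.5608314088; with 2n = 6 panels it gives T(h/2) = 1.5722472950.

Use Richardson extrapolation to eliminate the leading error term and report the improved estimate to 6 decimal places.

1.576053

Leading term ∝ h^2; use weight 4 = 2^2.
Numerator 4 × A(h/2) − A(h) = 4 × 1.5722472950 − 1.5608314088 = 4.7281577712
(4 × 1.5722472950 − 1.5608314088)/(4 − 1) = 1.5760525904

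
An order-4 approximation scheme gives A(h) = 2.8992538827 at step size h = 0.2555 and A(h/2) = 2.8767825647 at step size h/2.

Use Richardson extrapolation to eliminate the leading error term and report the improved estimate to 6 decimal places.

The method has order 4: 2^4 = 16.
A(h/2) − A(h) = 2.8767825647 − 2.8992538827 = -0.0224713180
Correction (A(h/2) − A(h))/(16 − 1) = (-0.0224713180)/15 = -0.0014980879
R = 2.8767825647 − 0.0014980879 = 2.8752844768

2.875284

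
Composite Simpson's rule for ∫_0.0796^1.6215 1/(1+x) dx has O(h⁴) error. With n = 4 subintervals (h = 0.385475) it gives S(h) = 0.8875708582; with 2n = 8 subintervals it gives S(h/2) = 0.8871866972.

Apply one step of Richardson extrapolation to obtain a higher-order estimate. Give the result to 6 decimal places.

0.887161

r = 4, so 2^r = 16.
16×0.8871866972 = 14.1949871552; subtract 0.8875708582 → 13.3074162970
Divide by 2^4 − 1 = 15.
Result: 0.8871610865
Shift from A(h/2): −0.0000256107.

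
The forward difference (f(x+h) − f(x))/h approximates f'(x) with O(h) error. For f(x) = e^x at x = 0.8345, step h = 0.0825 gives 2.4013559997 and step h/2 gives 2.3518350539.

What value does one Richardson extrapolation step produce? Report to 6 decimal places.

Order 1 gives 2^r = 2 and 2^r − 1 = 1.
Numerator 2×A(h/2) − A(h) = 2×2.3518350539 − 2.4013559997 = 2.3023141081
2.3023141081 ÷ 1 = 2.3023141081

2.302314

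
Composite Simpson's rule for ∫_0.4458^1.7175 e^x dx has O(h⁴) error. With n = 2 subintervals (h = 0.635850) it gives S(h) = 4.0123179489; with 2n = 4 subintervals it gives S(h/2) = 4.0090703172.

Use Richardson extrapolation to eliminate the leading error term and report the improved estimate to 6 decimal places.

4.008854

The method has order 4: 2^4 = 16.
16·4.0090703172 = 64.1451250752; subtract 4.0123179489 → 60.1328071263
R = 60.1328071263/15 = 4.0088538084
Shift from A(h/2): −0.0002165088.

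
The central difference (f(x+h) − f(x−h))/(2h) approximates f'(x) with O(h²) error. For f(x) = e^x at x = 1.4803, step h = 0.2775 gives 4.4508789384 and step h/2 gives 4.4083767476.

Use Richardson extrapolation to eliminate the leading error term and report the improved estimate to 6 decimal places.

4.394209

r = 2: numerator weight 4, denominator 3.
Weighted: 17.6335069904 − 4.4508789384 = 13.1826280520
Denominator 4 − 1 = 3.
Extrapolated: 13.1826280520 / 3 = 4.3942093507
Shift from A(h/2): −0.0141673969.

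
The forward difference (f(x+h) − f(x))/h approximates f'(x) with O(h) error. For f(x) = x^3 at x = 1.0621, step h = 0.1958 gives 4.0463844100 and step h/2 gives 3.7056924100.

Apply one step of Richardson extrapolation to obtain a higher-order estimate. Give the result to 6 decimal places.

Leading term ∝ h^1; use weight 2 = 2^1.
Numerator 2×A(h/2) − A(h) = 2×3.7056924100 − 4.0463844100 = 3.3650004100
3.3650004100 ÷ 1 = 3.3650004100
Correction |R − A(h/2)| = 3.407e-01; gap |A(h/2) − A(h)| = 3.407e-01.

3.365000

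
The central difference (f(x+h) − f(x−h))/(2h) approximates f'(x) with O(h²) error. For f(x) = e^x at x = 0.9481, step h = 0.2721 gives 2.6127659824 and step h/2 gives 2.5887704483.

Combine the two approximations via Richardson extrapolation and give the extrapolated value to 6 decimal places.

2.580772

r = 2: numerator weight 4, denominator 3.
Numerator 4×A(h/2) − A(h) = 4×2.5887704483 − 2.6127659824 = 7.7423158108
Denominator 4 − 1 = 3.
R = 7.7423158108/3 = 2.5807719369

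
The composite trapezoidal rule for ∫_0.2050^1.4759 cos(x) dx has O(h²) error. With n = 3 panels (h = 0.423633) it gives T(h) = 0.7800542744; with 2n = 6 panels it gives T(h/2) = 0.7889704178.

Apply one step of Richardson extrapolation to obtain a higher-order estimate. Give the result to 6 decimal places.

Order 2 gives 2^r = 4 and 2^r − 1 = 3.
4×0.7889704178 = 3.1558816712; subtract 0.7800542744 → 2.3758273968
Extrapolated: 2.3758273968 / 3 = 0.7919424656

0.791942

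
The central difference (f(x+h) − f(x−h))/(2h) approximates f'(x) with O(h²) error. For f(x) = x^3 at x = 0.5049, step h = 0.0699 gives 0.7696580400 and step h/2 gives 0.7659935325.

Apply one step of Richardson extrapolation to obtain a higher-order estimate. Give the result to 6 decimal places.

The method has order 2: 2^2 = 4.
Difference of the inputs: 0.7659935325 − 0.7696580400 = -0.0036645075
Divide by 2^2 − 1 = 3: (-0.0036645075)/3 = -0.0012215025
R = 0.7659935325 − 0.0012215025 = 0.7647720300
Shift from A(h/2): −0.0012215025.

0.764772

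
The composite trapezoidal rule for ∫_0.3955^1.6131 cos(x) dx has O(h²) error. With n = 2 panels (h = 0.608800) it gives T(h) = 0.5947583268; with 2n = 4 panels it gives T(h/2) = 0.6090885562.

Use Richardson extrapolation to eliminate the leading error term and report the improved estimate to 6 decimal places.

Error is O(h^2); halving h shrinks it by 2^2 = 4.
2^2*A(h/2) = 2.4363542248; minus A(h) gives 1.8415958980.
Denominator 4 − 1 = 3.
So the Richardson estimate is 0.6138652993.
Gap between inputs: 1.433e-02; correction applied: +0.0047767431.

0.613865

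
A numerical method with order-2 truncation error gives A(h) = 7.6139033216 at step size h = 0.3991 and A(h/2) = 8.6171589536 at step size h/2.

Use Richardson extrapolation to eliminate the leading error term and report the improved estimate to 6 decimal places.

Order 2 gives 2^r = 4 and 2^r − 1 = 3.
4·8.6171589536 = 34.4686358144; 34.4686358144 − 7.6139033216 = 26.8547324928
Denominator 4 − 1 = 3.
So the Richardson estimate is 8.9515774976.

8.951577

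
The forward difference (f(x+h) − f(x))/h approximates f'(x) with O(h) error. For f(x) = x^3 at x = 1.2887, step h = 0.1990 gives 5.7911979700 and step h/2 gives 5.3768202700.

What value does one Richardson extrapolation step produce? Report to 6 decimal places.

4.962443

r = 1: numerator weight 2, denominator 1.
2^1×A(h/2) = 10.7536405400; minus A(h) gives 4.9624425700.
Denominator 2 − 1 = 1.
4.9624425700 ÷ 1 = 4.9624425700
Gap between inputs: 4.144e-01; correction applied: −0.4143777000.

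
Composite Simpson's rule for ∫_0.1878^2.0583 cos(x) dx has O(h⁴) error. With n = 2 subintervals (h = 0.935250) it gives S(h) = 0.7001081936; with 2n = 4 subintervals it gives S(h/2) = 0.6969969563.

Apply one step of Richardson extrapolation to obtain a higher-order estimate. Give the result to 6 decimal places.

Leading term ∝ h^4; use weight 16 = 2^4.
Numerator 16·A(h/2) − A(h) = 16·0.6969969563 − 0.7001081936 = 10.4518431072
R = 10.4518431072/15 = 0.6967895405
Shift from A(h/2): −0.0002074158.

0.696790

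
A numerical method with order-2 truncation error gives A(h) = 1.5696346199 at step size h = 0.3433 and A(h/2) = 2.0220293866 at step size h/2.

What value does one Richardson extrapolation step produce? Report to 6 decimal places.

2.172828

The method has order 2: 2^2 = 4.
4 × 2.0220293866 − 1.5696346199 = 6.5184829265
Extrapolated: 6.5184829265 / 3 = 2.1728276422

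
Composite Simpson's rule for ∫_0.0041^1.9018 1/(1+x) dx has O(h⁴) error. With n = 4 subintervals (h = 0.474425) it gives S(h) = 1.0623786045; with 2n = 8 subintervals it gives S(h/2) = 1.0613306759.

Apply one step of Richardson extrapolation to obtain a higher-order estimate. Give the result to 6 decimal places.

r = 4: numerator weight 16, denominator 15.
Weighted: 16.9812908144 − 1.0623786045 = 15.9189122099
Denominator 16 − 1 = 15.
Result: 1.0612608140
Gap between inputs: 1.048e-03; correction applied: −0.0000698619.

1.061261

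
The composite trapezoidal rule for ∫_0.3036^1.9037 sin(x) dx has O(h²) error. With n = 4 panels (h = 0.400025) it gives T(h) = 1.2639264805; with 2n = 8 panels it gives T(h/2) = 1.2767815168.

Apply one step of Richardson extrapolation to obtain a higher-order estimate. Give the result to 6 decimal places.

r = 2: numerator weight 4, denominator 3.
4*1.2767815168 − 1.2639264805 = 3.8431995867
3.8431995867 ÷ 3 = 1.2810665289
Shift from A(h/2): +0.0042850121.

1.281067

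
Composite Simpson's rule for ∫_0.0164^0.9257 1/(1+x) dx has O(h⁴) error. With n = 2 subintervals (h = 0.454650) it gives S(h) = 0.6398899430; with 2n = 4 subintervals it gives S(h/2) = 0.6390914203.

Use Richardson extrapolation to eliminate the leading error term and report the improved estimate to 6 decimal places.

r = 4, so 2^r = 16.
Weighted: 10.2254627248 − 0.6398899430 = 9.5855727818
(16×0.6390914203 − 0.6398899430)/(16 − 1) = 0.6390381855

0.639038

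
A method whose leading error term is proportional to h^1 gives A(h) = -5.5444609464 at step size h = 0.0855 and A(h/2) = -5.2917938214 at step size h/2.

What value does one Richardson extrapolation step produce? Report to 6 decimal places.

r = 1: numerator weight 2, denominator 1.
2×(-5.2917938214) = -10.5835876428; subtract (-5.5444609464) → -5.0391266964
Extrapolated: (-5.0391266964) / 1 = -5.0391266964

-5.039127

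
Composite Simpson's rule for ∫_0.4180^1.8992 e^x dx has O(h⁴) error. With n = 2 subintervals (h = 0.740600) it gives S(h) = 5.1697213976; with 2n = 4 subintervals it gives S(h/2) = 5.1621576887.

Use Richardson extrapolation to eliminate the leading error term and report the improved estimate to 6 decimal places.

5.161653

With r = 4 the leading error scales as h^4, so the weight is 2^4 = 16.
2^4·A(h/2) = 82.5945230192; minus A(h) gives 77.4248016216.
Denominator 16 − 1 = 15.
R = 77.4248016216/15 = 5.1616534414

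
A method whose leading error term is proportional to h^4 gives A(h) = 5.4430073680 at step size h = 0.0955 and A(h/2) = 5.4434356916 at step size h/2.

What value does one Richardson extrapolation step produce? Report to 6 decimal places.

5.443464

Method order is 4; weight 2^4 = 16.
16*5.4434356916 − 5.4430073680 = 81.6519636976
Denominator 16 − 1 = 15.
(16*5.4434356916 − 5.4430073680)/(16 − 1) = 5.4434642465
Correction |R − A(h/2)| = 2.855e-05; gap |A(h/2) − A(h)| = 4.283e-04.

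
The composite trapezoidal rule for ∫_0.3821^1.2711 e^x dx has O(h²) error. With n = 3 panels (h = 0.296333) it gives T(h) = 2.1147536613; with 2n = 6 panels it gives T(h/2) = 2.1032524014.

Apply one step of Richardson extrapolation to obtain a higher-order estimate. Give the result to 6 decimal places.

Order 2 gives 2^r = 4 and 2^r − 1 = 3.
2^2*A(h/2) = 8.4130096056; minus A(h) gives 6.2982559443.
Divide by 2^2 − 1 = 3.
R = 6.2982559443/3 = 2.0994186481

2.099419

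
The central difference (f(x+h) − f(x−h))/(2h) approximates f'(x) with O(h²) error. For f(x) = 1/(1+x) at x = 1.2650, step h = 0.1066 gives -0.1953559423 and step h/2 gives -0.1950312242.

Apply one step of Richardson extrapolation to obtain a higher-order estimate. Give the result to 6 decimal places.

-0.194923

r = 2, so 2^r = 4.
4×(-0.1950312242) = -0.7801248968; (-0.7801248968) − (-0.1953559423) = -0.5847689545
R = (-0.5847689545)/3 = -0.1949229848
Correction |R − A(h/2)| = 1.082e-04; gap |A(h/2) − A(h)| = 3.247e-04.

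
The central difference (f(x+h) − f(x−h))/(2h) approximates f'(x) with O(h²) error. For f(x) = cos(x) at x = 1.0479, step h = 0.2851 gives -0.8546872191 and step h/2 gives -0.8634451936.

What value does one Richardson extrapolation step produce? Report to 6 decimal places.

-0.866365

r = 2: numerator weight 4, denominator 3.
4×(-0.8634451936) = -3.4537807744; subtract (-0.8546872191) → -2.5990935553
Divide by 2^2 − 1 = 3.
Result: -0.8663645184
Correction |R − A(h/2)| = 2.919e-03; gap |A(h/2) − A(h)| = 8.758e-03.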